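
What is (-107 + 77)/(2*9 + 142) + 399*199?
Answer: 1270413/16 ≈ 79401.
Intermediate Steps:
(-107 + 77)/(2*9 + 142) + 399*199 = -30/(18 + 142) + 79401 = -30/160 + 79401 = -30*1/160 + 79401 = -3/16 + 79401 = 1270413/16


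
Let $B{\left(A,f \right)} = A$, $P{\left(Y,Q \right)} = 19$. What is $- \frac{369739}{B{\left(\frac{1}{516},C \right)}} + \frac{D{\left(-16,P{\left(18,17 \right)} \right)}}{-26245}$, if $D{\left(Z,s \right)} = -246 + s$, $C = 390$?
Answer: $- \frac{5007160828153}{26245} \approx -1.9079 \cdot 10^{8}$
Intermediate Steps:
$- \frac{369739}{B{\left(\frac{1}{516},C \right)}} + \frac{D{\left(-16,P{\left(18,17 \right)} \right)}}{-26245} = - \frac{369739}{\frac{1}{516}} + \frac{-246 + 19}{-26245} = - 369739 \frac{1}{\frac{1}{516}} - - \frac{227}{26245} = \left(-369739\right) 516 + \frac{227}{26245} = -190785324 + \frac{227}{26245} = - \frac{5007160828153}{26245}$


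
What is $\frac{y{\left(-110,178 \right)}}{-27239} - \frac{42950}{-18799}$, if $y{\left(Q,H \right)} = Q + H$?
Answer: $\frac{1168636718}{512065961} \approx 2.2822$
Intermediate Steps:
$y{\left(Q,H \right)} = H + Q$
$\frac{y{\left(-110,178 \right)}}{-27239} - \frac{42950}{-18799} = \frac{178 - 110}{-27239} - \frac{42950}{-18799} = 68 \left(- \frac{1}{27239}\right) - - \frac{42950}{18799} = - \frac{68}{27239} + \frac{42950}{18799} = \frac{1168636718}{512065961}$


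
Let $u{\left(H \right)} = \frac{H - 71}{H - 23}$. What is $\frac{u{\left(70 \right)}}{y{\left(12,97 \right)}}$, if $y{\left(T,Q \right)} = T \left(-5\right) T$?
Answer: $\frac{1}{33840} \approx 2.9551 \cdot 10^{-5}$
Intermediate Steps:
$y{\left(T,Q \right)} = - 5 T^{2}$ ($y{\left(T,Q \right)} = - 5 T T = - 5 T^{2}$)
$u{\left(H \right)} = \frac{-71 + H}{-23 + H}$
$\frac{u{\left(70 \right)}}{y{\left(12,97 \right)}} = \frac{\frac{1}{-23 + 70} \left(-71 + 70\right)}{\left(-5\right) 12^{2}} = \frac{\frac{1}{47} \left(-1\right)}{\left(-5\right) 144} = \frac{\frac{1}{47} \left(-1\right)}{-720} = \left(- \frac{1}{47}\right) \left(- \frac{1}{720}\right) = \frac{1}{33840}$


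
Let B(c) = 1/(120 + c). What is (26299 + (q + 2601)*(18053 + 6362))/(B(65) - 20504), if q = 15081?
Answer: -79870480865/3793239 ≈ -21056.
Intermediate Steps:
(26299 + (q + 2601)*(18053 + 6362))/(B(65) - 20504) = (26299 + (15081 + 2601)*(18053 + 6362))/(1/(120 + 65) - 20504) = (26299 + 17682*24415)/(1/185 - 20504) = (26299 + 431706030)/(1/185 - 20504) = 431732329/(-3793239/185) = 431732329*(-185/3793239) = -79870480865/3793239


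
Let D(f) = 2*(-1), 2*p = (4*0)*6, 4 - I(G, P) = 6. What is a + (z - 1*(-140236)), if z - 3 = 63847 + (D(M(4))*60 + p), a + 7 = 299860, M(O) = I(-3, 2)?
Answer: 503819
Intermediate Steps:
I(G, P) = -2 (I(G, P) = 4 - 1*6 = 4 - 6 = -2)
p = 0 (p = ((4*0)*6)/2 = (0*6)/2 = (½)*0 = 0)
M(O) = -2
a = 299853 (a = -7 + 299860 = 299853)
D(f) = -2
z = 63730 (z = 3 + (63847 + (-2*60 + 0)) = 3 + (63847 + (-120 + 0)) = 3 + (63847 - 120) = 3 + 63727 = 63730)
a + (z - 1*(-140236)) = 299853 + (63730 - 1*(-140236)) = 299853 + (63730 + 140236) = 299853 + 203966 = 503819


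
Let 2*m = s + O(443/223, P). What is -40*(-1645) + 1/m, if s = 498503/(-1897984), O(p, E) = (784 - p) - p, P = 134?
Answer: 21716340608631864/330035558695 ≈ 65800.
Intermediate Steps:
O(p, E) = 784 - 2*p
s = -498503/1897984 (s = 498503*(-1/1897984) = -498503/1897984 ≈ -0.26265)
m = 330035558695/846500864 (m = (-498503/1897984 + (784 - 886/223))/2 = (-498503/1897984 + 173946/223)/2 = (1/2)*(330035558695/423250432) = 330035558695/846500864 ≈ 389.88)
-40*(-1645) + 1/m = -40*(-1645) + 1/(330035558695/846500864) = 65800 + 846500864/330035558695 = 21716340608631864/330035558695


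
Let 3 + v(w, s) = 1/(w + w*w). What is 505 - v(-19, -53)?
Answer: 173735/342 ≈ 508.00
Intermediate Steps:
v(w, s) = -3 + 1/(w + w²) (v(w, s) = -3 + 1/(w + w*w) = -3 + 1/(w + w²))
505 - v(-19, -53) = 505 - (1 - 3*(-19) - 3*(-19)²)/((-19)*(1 - 19)) = 505 - (-1)*(1 + 57 - 3*361)/(19*(-18)) = 505 - (-1)*(-1)*(1 + 57 - 1083)/(19*18) = 505 - (-1)*(-1)*(-1025)/(19*18) = 505 - 1*(-1025/342) = 505 + 1025/342 = 173735/342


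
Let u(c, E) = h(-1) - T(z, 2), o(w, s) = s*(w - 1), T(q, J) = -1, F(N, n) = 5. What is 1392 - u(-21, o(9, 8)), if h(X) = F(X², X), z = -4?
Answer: 1386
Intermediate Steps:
o(w, s) = s*(-1 + w)
h(X) = 5
u(c, E) = 6 (u(c, E) = 5 - 1*(-1) = 5 + 1 = 6)
1392 - u(-21, o(9, 8)) = 1392 - 1*6 = 1392 - 6 = 1386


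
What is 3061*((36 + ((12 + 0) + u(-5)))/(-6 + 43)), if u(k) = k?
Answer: 131623/37 ≈ 3557.4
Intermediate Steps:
3061*((36 + ((12 + 0) + u(-5)))/(-6 + 43)) = 3061*((36 + ((12 + 0) - 5))/(-6 + 43)) = 3061*((36 + (12 - 5))/37) = 3061*((36 + 7)*(1/37)) = 3061*(43*(1/37)) = 3061*(43/37) = 131623/37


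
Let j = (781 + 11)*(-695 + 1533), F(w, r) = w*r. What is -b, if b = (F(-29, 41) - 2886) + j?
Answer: -659621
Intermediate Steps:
F(w, r) = r*w
j = 663696 (j = 792*838 = 663696)
b = 659621 (b = (41*(-29) - 2886) + 663696 = (-1189 - 2886) + 663696 = -4075 + 663696 = 659621)
-b = -1*659621 = -659621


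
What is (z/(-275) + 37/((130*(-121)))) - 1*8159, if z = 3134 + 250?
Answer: -642673359/78650 ≈ -8171.3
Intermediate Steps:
z = 3384
(z/(-275) + 37/((130*(-121)))) - 1*8159 = (3384/(-275) + 37/((130*(-121)))) - 1*8159 = (3384*(-1/275) + 37/(-15730)) - 8159 = (-3384/275 + 37*(-1/15730)) - 8159 = (-3384/275 - 37/15730) - 8159 = -968009/78650 - 8159 = -642673359/78650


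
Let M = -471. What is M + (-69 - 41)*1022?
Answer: -112891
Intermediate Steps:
M + (-69 - 41)*1022 = -471 + (-69 - 41)*1022 = -471 - 110*1022 = -471 - 112420 = -112891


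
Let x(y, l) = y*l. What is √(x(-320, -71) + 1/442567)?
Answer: √4450065284832647/442567 ≈ 150.73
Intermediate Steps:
x(y, l) = l*y
√(x(-320, -71) + 1/442567) = √(-71*(-320) + 1/442567) = √(22720 + 1/442567) = √(10055122241/442567) = √4450065284832647/442567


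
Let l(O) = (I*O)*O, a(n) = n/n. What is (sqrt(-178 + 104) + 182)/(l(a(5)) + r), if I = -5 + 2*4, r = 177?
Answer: 91/90 + I*sqrt(74)/180 ≈ 1.0111 + 0.047791*I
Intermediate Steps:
I = 3 (I = -5 + 8 = 3)
a(n) = 1
l(O) = 3*O**2 (l(O) = (3*O)*O = 3*O**2)
(sqrt(-178 + 104) + 182)/(l(a(5)) + r) = (sqrt(-178 + 104) + 182)/(3*1**2 + 177) = (sqrt(-74) + 182)/(3*1 + 177) = (I*sqrt(74) + 182)/(3 + 177) = (182 + I*sqrt(74))/180 = (182 + I*sqrt(74))*(1/180) = 91/90 + I*sqrt(74)/180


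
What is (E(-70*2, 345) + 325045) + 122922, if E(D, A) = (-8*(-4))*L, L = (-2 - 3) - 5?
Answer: 447647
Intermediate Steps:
L = -10 (L = -5 - 5 = -10)
E(D, A) = -320 (E(D, A) = -8*(-4)*(-10) = 32*(-10) = -320)
(E(-70*2, 345) + 325045) + 122922 = (-320 + 325045) + 122922 = 324725 + 122922 = 447647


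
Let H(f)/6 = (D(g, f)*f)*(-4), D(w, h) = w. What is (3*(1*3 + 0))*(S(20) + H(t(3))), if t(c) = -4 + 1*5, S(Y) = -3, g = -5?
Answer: 1053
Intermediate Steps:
t(c) = 1 (t(c) = -4 + 5 = 1)
H(f) = 120*f (H(f) = 6*(-5*f*(-4)) = 6*(20*f) = 120*f)
(3*(1*3 + 0))*(S(20) + H(t(3))) = (3*(1*3 + 0))*(-3 + 120*1) = (3*(3 + 0))*(-3 + 120) = (3*3)*117 = 9*117 = 1053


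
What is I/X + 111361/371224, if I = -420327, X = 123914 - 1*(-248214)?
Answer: -14324365505/17267855584 ≈ -0.82954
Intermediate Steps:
X = 372128 (X = 123914 + 248214 = 372128)
I/X + 111361/371224 = -420327/372128 + 111361/371224 = -14324365505/17267855584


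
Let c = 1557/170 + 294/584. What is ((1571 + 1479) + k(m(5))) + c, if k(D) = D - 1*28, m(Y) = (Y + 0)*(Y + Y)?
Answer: 76486857/24820 ≈ 3081.7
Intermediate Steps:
m(Y) = 2*Y**2 (m(Y) = Y*(2*Y) = 2*Y**2)
k(D) = -28 + D (k(D) = D - 28 = -28 + D)
c = 239817/24820 (c = 1557*(1/170) + 294*(1/584) = 1557/170 + 147/292 = 239817/24820 ≈ 9.6622)
((1571 + 1479) + k(m(5))) + c = ((1571 + 1479) + (-28 + 2*5**2)) + 239817/24820 = (3050 + (-28 + 2*25)) + 239817/24820 = (3050 + (-28 + 50)) + 239817/24820 = (3050 + 22) + 239817/24820 = 3072 + 239817/24820 = 76486857/24820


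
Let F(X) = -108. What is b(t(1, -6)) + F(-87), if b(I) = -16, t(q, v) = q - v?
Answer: -124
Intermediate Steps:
b(t(1, -6)) + F(-87) = -16 - 108 = -124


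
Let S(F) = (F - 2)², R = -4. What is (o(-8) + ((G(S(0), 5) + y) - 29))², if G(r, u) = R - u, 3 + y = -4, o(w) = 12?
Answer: 1089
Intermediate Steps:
y = -7 (y = -3 - 4 = -7)
S(F) = (-2 + F)²
G(r, u) = -4 - u
(o(-8) + ((G(S(0), 5) + y) - 29))² = (12 + (((-4 - 1*5) - 7) - 29))² = (12 + (((-4 - 5) - 7) - 29))² = (12 + ((-9 - 7) - 29))² = (12 + (-16 - 29))² = (12 - 45)² = (-33)² = 1089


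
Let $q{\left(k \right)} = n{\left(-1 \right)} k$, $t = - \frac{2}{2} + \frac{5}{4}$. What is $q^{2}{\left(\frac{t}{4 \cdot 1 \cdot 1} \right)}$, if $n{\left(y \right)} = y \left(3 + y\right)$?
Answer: $\frac{1}{64} \approx 0.015625$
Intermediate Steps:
$t = \frac{1}{4}$ ($t = \left(-2\right) \frac{1}{2} + 5 \cdot \frac{1}{4} = -1 + \frac{5}{4} = \frac{1}{4} \approx 0.25$)
$q{\left(k \right)} = - 2 k$ ($q{\left(k \right)} = - (3 - 1) k = \left(-1\right) 2 k = - 2 k$)
$q^{2}{\left(\frac{t}{4 \cdot 1 \cdot 1} \right)} = \left(- 2 \frac{1}{4 \cdot 4 \cdot 1 \cdot 1}\right)^{2} = \left(- 2 \frac{1}{4 \cdot 4 \cdot 1}\right)^{2} = \left(- 2 \frac{1}{4 \cdot 4}\right)^{2} = \left(- 2 \cdot \frac{1}{4} \cdot \frac{1}{4}\right)^{2} = \left(\left(-2\right) \frac{1}{16}\right)^{2} = \left(- \frac{1}{8}\right)^{2} = \frac{1}{64}$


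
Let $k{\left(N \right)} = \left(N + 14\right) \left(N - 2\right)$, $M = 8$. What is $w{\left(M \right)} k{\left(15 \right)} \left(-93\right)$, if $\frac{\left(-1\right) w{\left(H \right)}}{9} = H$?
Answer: $2524392$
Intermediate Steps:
$w{\left(H \right)} = - 9 H$
$k{\left(N \right)} = \left(-2 + N\right) \left(14 + N\right)$ ($k{\left(N \right)} = \left(14 + N\right) \left(-2 + N\right) = \left(-2 + N\right) \left(14 + N\right)$)
$w{\left(M \right)} k{\left(15 \right)} \left(-93\right) = \left(-9\right) 8 \left(-28 + 15^{2} + 12 \cdot 15\right) \left(-93\right) = - 72 \left(-28 + 225 + 180\right) \left(-93\right) = \left(-72\right) 377 \left(-93\right) = \left(-27144\right) \left(-93\right) = 2524392$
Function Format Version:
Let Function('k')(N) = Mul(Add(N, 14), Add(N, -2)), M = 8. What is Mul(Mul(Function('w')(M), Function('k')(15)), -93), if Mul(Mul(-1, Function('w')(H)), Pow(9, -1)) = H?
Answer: 2524392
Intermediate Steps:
Function('w')(H) = Mul(-9, H)
Function('k')(N) = Mul(Add(-2, N), Add(14, N)) (Function('k')(N) = Mul(Add(14, N), Add(-2, N)) = Mul(Add(-2, N), Add(14, N)))
Mul(Mul(Function('w')(M), Function('k')(15)), -93) = Mul(Mul(Mul(-9, 8), Add(-28, Pow(15, 2), Mul(12, 15))), -93) = Mul(Mul(-72, Add(-28, 225, 180)), -93) = Mul(Mul(-72, 377), -93) = Mul(-27144, -93) = 2524392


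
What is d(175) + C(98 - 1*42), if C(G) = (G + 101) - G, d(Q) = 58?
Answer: 159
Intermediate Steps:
C(G) = 101 (C(G) = (101 + G) - G = 101)
d(175) + C(98 - 1*42) = 58 + 101 = 159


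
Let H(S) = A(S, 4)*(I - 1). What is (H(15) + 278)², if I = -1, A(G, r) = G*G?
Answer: 29584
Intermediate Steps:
A(G, r) = G²
H(S) = -2*S² (H(S) = S²*(-1 - 1) = S²*(-2) = -2*S²)
(H(15) + 278)² = (-2*15² + 278)² = (-2*225 + 278)² = (-450 + 278)² = (-172)² = 29584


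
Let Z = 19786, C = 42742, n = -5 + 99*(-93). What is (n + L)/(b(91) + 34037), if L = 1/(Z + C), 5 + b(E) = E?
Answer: -576007935/2133642944 ≈ -0.26996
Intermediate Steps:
n = -9212 (n = -5 - 9207 = -9212)
b(E) = -5 + E
L = 1/62528 (L = 1/(19786 + 42742) = 1/62528 ≈ 1.5993e-5)
(n + L)/(b(91) + 34037) = (-9212 + 1/62528)/((-5 + 91) + 34037) = -576007935/(62528*(86 + 34037)) = -576007935/62528/34123 = -576007935/62528*1/34123 = -576007935/2133642944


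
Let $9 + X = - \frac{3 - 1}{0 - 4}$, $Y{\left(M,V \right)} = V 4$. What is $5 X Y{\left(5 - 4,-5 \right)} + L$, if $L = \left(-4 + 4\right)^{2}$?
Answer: $850$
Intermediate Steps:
$Y{\left(M,V \right)} = 4 V$
$X = - \frac{17}{2}$ ($X = -9 - \frac{3 - 1}{0 - 4} = -9 - \frac{2}{-4} = -9 - 2 \left(- \frac{1}{4}\right) = -9 - - \frac{1}{2} = -9 + \frac{1}{2} = - \frac{17}{2} \approx -8.5$)
$L = 0$ ($L = 0^{2} = 0$)
$5 X Y{\left(5 - 4,-5 \right)} + L = 5 \left(- \frac{17}{2}\right) 4 \left(-5\right) + 0 = \left(- \frac{85}{2}\right) \left(-20\right) + 0 = 850 + 0 = 850$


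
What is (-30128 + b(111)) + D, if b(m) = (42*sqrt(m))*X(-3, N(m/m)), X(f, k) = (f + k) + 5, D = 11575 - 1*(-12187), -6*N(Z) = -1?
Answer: -6366 + 91*sqrt(111) ≈ -5407.3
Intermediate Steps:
N(Z) = 1/6 (N(Z) = -1/6*(-1) = 1/6)
D = 23762 (D = 11575 + 12187 = 23762)
X(f, k) = 5 + f + k
b(m) = 91*sqrt(m) (b(m) = (42*sqrt(m))*(5 - 3 + 1/6) = (42*sqrt(m))*(13/6) = 91*sqrt(m))
(-30128 + b(111)) + D = (-30128 + 91*sqrt(111)) + 23762 = -6366 + 91*sqrt(111)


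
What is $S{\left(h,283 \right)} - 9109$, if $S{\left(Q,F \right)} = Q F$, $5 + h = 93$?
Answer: $15795$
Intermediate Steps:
$h = 88$ ($h = -5 + 93 = 88$)
$S{\left(Q,F \right)} = F Q$
$S{\left(h,283 \right)} - 9109 = 283 \cdot 88 - 9109 = 24904 - 9109 = 15795$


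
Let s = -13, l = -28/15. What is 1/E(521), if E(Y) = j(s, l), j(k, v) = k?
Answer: -1/13 ≈ -0.076923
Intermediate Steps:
l = -28/15 (l = -28*1/15 = -28/15 ≈ -1.8667)
E(Y) = -13
1/E(521) = 1/(-13) = -1/13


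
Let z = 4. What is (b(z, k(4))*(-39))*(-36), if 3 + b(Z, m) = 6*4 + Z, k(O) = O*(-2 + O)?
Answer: 35100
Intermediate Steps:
b(Z, m) = 21 + Z (b(Z, m) = -3 + (6*4 + Z) = -3 + (24 + Z) = 21 + Z)
(b(z, k(4))*(-39))*(-36) = ((21 + 4)*(-39))*(-36) = (25*(-39))*(-36) = -975*(-36) = 35100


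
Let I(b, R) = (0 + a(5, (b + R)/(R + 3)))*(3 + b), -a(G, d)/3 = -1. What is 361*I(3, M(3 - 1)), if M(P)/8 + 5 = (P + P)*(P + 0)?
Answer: 6498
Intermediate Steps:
M(P) = -40 + 16*P² (M(P) = -40 + 8*((P + P)*(P + 0)) = -40 + 8*((2*P)*P) = -40 + 8*(2*P²) = -40 + 16*P²)
a(G, d) = 3 (a(G, d) = -3*(-1) = 3)
I(b, R) = 9 + 3*b (I(b, R) = (0 + 3)*(3 + b) = 3*(3 + b) = 9 + 3*b)
361*I(3, M(3 - 1)) = 361*(9 + 3*3) = 361*(9 + 9) = 361*18 = 6498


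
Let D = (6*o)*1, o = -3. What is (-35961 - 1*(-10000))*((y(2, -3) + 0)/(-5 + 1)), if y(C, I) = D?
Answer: -233649/2 ≈ -1.1682e+5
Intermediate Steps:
D = -18 (D = (6*(-3))*1 = -18*1 = -18)
y(C, I) = -18
(-35961 - 1*(-10000))*((y(2, -3) + 0)/(-5 + 1)) = (-35961 - 1*(-10000))*((-18 + 0)/(-5 + 1)) = (-35961 + 10000)*(-18/(-4)) = -(-467298)*(-1)/4 = -25961*9/2 = -233649/2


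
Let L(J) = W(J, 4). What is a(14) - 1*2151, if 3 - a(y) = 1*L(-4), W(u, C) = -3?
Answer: -2145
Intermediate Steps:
L(J) = -3
a(y) = 6 (a(y) = 3 - (-3) = 3 - 1*(-3) = 3 + 3 = 6)
a(14) - 1*2151 = 6 - 1*2151 = 6 - 2151 = -2145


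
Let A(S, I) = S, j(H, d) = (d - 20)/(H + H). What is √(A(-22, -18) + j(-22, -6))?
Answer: I*√10362/22 ≈ 4.627*I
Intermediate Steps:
j(H, d) = (-20 + d)/(2*H) (j(H, d) = (-20 + d)/((2*H)) = (-20 + d)*(1/(2*H)) = (-20 + d)/(2*H))
√(A(-22, -18) + j(-22, -6)) = √(-22 + (½)*(-20 - 6)/(-22)) = √(-22 + (½)*(-1/22)*(-26)) = √(-22 + 13/22) = √(-471/22) = I*√10362/22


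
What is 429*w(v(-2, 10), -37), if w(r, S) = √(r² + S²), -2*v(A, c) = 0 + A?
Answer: 429*√1370 ≈ 15879.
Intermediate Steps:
v(A, c) = -A/2 (v(A, c) = -(0 + A)/2 = -A/2)
w(r, S) = √(S² + r²)
429*w(v(-2, 10), -37) = 429*√((-37)² + (-½*(-2))²) = 429*√(1369 + 1²) = 429*√(1369 + 1) = 429*√1370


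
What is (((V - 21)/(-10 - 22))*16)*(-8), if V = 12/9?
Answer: -236/3 ≈ -78.667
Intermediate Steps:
V = 4/3 (V = 12*(1/9) = 4/3 ≈ 1.3333)
(((V - 21)/(-10 - 22))*16)*(-8) = (((4/3 - 21)/(-10 - 22))*16)*(-8) = (-59/3/(-32)*16)*(-8) = (-59/3*(-1/32)*16)*(-8) = ((59/96)*16)*(-8) = (59/6)*(-8) = -236/3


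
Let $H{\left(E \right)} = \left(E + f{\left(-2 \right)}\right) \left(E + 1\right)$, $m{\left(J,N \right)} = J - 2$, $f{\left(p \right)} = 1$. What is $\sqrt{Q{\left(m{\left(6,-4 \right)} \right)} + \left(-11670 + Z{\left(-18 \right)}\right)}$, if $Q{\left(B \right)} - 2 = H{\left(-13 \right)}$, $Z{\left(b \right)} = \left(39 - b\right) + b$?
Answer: $i \sqrt{11485} \approx 107.17 i$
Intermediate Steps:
$m{\left(J,N \right)} = -2 + J$
$Z{\left(b \right)} = 39$
$H{\left(E \right)} = \left(1 + E\right)^{2}$ ($H{\left(E \right)} = \left(E + 1\right) \left(E + 1\right) = \left(1 + E\right) \left(1 + E\right) = \left(1 + E\right)^{2}$)
$Q{\left(B \right)} = 146$ ($Q{\left(B \right)} = 2 + \left(1 + \left(-13\right)^{2} + 2 \left(-13\right)\right) = 2 + \left(1 + 169 - 26\right) = 2 + 144 = 146$)
$\sqrt{Q{\left(m{\left(6,-4 \right)} \right)} + \left(-11670 + Z{\left(-18 \right)}\right)} = \sqrt{146 + \left(-11670 + 39\right)} = \sqrt{146 - 11631} = \sqrt{-11485} = i \sqrt{11485}$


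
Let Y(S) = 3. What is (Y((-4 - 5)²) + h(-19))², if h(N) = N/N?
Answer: 16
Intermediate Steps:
h(N) = 1
(Y((-4 - 5)²) + h(-19))² = (3 + 1)² = 4² = 16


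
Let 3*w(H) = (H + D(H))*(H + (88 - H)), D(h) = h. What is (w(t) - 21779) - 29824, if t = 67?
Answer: -143017/3 ≈ -47672.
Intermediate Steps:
w(H) = 176*H/3 (w(H) = ((H + H)*(H + (88 - H)))/3 = ((2*H)*88)/3 = (176*H)/3 = 176*H/3)
(w(t) - 21779) - 29824 = ((176/3)*67 - 21779) - 29824 = (11792/3 - 21779) - 29824 = -53545/3 - 29824 = -143017/3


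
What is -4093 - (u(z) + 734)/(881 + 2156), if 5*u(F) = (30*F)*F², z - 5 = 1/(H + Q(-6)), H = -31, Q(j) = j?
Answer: -629713684299/153833161 ≈ -4093.5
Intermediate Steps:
z = 184/37 (z = 5 + 1/(-31 - 6) = 5 + 1/(-37) = 5 - 1/37 = 184/37 ≈ 4.9730)
u(F) = 6*F³ (u(F) = ((30*F)*F²)/5 = (30*F³)/5 = 6*F³)
-4093 - (u(z) + 734)/(881 + 2156) = -4093 - (6*(184/37)³ + 734)/(881 + 2156) = -4093 - (6*(6229504/50653) + 734)/3037 = -4093 - (37377024/50653 + 734)/3037 = -4093 - 74556326/(50653*3037) = -4093 - 1*74556326/153833161 = -4093 - 74556326/153833161 = -629713684299/153833161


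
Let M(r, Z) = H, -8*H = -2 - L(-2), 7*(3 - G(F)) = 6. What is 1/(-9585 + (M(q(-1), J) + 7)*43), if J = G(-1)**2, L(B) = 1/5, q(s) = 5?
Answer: -40/370887 ≈ -0.00010785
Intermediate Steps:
G(F) = 15/7 (G(F) = 3 - 1/7*6 = 3 - 6/7 = 15/7)
L(B) = 1/5
J = 225/49 (J = (15/7)**2 = 225/49 ≈ 4.5918)
H = 11/40 (H = -(-2 - 1*1/5)/8 = -(-2 - 1/5)/8 = -1/8*(-11/5) = 11/40 ≈ 0.27500)
M(r, Z) = 11/40
1/(-9585 + (M(q(-1), J) + 7)*43) = 1/(-9585 + (11/40 + 7)*43) = 1/(-9585 + (291/40)*43) = 1/(-9585 + 12513/40) = 1/(-370887/40) = -40/370887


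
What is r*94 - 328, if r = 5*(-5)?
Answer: -2678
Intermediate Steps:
r = -25
r*94 - 328 = -25*94 - 328 = -2350 - 328 = -2678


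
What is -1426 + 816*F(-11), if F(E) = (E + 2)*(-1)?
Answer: 5918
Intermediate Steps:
F(E) = -2 - E (F(E) = (2 + E)*(-1) = -2 - E)
-1426 + 816*F(-11) = -1426 + 816*(-2 - 1*(-11)) = -1426 + 816*(-2 + 11) = -1426 + 816*9 = -1426 + 7344 = 5918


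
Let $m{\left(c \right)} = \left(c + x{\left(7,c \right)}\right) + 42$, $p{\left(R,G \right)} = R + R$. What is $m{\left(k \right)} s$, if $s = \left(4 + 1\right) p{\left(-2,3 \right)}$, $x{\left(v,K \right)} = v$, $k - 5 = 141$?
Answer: $-3900$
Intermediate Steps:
$k = 146$ ($k = 5 + 141 = 146$)
$p{\left(R,G \right)} = 2 R$
$m{\left(c \right)} = 49 + c$ ($m{\left(c \right)} = \left(c + 7\right) + 42 = \left(7 + c\right) + 42 = 49 + c$)
$s = -20$ ($s = \left(4 + 1\right) 2 \left(-2\right) = 5 \left(-4\right) = -20$)
$m{\left(k \right)} s = \left(49 + 146\right) \left(-20\right) = 195 \left(-20\right) = -3900$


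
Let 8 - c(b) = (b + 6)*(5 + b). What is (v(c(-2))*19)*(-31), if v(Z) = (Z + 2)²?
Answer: -2356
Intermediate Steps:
c(b) = 8 - (5 + b)*(6 + b) (c(b) = 8 - (b + 6)*(5 + b) = 8 - (6 + b)*(5 + b) = 8 - (5 + b)*(6 + b))
v(Z) = (2 + Z)²
(v(c(-2))*19)*(-31) = ((2 + (-22 - 1*(-2)² - 11*(-2)))²*19)*(-31) = ((2 + (-22 - 1*4 + 22))²*19)*(-31) = ((2 + (-22 - 4 + 22))²*19)*(-31) = ((2 - 4)²*19)*(-31) = ((-2)²*19)*(-31) = (4*19)*(-31) = 76*(-31) = -2356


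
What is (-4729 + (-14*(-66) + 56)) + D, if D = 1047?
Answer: -2702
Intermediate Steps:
(-4729 + (-14*(-66) + 56)) + D = (-4729 + (-14*(-66) + 56)) + 1047 = (-4729 + (924 + 56)) + 1047 = (-4729 + 980) + 1047 = -3749 + 1047 = -2702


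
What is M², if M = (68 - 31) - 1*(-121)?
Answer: 24964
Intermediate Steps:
M = 158 (M = 37 + 121 = 158)
M² = 158² = 24964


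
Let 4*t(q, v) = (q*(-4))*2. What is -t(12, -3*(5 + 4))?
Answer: 24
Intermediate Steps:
t(q, v) = -2*q (t(q, v) = ((q*(-4))*2)/4 = (-4*q*2)/4 = (-8*q)/4 = -2*q)
-t(12, -3*(5 + 4)) = -(-2)*12 = -1*(-24) = 24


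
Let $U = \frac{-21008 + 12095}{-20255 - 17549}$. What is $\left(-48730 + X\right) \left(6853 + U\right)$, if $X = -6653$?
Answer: $- \frac{14348612409675}{37804} \approx -3.7955 \cdot 10^{8}$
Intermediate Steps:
$U = \frac{8913}{37804}$ ($U = - \frac{8913}{-37804} = \left(-8913\right) \left(- \frac{1}{37804}\right) = \frac{8913}{37804} \approx 0.23577$)
$\left(-48730 + X\right) \left(6853 + U\right) = \left(-48730 - 6653\right) \left(6853 + \frac{8913}{37804}\right) = \left(-55383\right) \frac{259079725}{37804} = - \frac{14348612409675}{37804}$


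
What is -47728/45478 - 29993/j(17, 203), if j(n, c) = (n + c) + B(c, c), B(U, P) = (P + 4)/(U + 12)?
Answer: -147766034853/1080261673 ≈ -136.79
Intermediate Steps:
B(U, P) = (4 + P)/(12 + U)
j(n, c) = c + n + (4 + c)/(12 + c) (j(n, c) = (n + c) + (4 + c)/(12 + c) = (c + n) + (4 + c)/(12 + c) = c + n + (4 + c)/(12 + c))
-47728/45478 - 29993/j(17, 203) = -47728/45478 - 29993*(12 + 203)/(4 + 203 + (12 + 203)*(203 + 17)) = -47728*1/45478 - 29993*215/(4 + 203 + 215*220) = -23864/22739 - 29993*215/(4 + 203 + 47300) = -23864/22739 - 29993/((1/215)*47507) = -23864/22739 - 29993/47507/215 = -23864/22739 - 29993*215/47507 = -23864/22739 - 6448495/47507 = -147766034853/1080261673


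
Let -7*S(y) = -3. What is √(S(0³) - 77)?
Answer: 2*I*√938/7 ≈ 8.7505*I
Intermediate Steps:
S(y) = 3/7 (S(y) = -⅐*(-3) = 3/7)
√(S(0³) - 77) = √(3/7 - 77) = √(-536/7) = 2*I*√938/7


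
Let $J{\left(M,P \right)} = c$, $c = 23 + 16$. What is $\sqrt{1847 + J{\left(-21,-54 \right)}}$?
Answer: $\sqrt{1886} \approx 43.428$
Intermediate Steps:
$c = 39$
$J{\left(M,P \right)} = 39$
$\sqrt{1847 + J{\left(-21,-54 \right)}} = \sqrt{1847 + 39} = \sqrt{1886}$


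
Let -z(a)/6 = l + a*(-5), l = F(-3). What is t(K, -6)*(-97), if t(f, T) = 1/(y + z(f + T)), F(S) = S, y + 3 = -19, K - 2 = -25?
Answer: 97/874 ≈ 0.11098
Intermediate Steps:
K = -23 (K = 2 - 25 = -23)
y = -22 (y = -3 - 19 = -22)
l = -3
z(a) = 18 + 30*a (z(a) = -6*(-3 + a*(-5)) = -6*(-3 - 5*a) = 18 + 30*a)
t(f, T) = 1/(-4 + 30*T + 30*f) (t(f, T) = 1/(-22 + (18 + 30*(f + T))) = 1/(-22 + (18 + 30*(T + f))) = 1/(-22 + (18 + (30*T + 30*f))) = 1/(-22 + (18 + 30*T + 30*f)) = 1/(-4 + 30*T + 30*f))
t(K, -6)*(-97) = (1/(2*(-2 + 15*(-6) + 15*(-23))))*(-97) = (1/(2*(-2 - 90 - 345)))*(-97) = ((½)/(-437))*(-97) = ((½)*(-1/437))*(-97) = -1/874*(-97) = 97/874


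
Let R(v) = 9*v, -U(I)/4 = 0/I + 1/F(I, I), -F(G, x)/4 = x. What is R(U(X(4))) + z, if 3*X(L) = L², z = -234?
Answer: -3717/16 ≈ -232.31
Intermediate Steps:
F(G, x) = -4*x
X(L) = L²/3
U(I) = 1/I (U(I) = -4*(0/I + 1/(-4*I)) = -4*(0 + 1*(-1/(4*I))) = -4*(0 - 1/(4*I)) = -(-1)/I = 1/I)
R(U(X(4))) + z = 9/(((⅓)*4²)) - 234 = 9/(((⅓)*16)) - 234 = 9/(16/3) - 234 = 9*(3/16) - 234 = 27/16 - 234 = -3717/16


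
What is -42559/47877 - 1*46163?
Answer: -2210188510/47877 ≈ -46164.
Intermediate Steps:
-42559/47877 - 1*46163 = -42559*1/47877 - 46163 = -42559/47877 - 46163 = -2210188510/47877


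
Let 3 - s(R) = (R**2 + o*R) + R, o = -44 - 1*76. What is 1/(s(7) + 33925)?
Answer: 1/34712 ≈ 2.8808e-5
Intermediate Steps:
o = -120 (o = -44 - 76 = -120)
s(R) = 3 - R**2 + 119*R (s(R) = 3 - ((R**2 - 120*R) + R) = 3 - (R**2 - 119*R) = 3 + (-R**2 + 119*R) = 3 - R**2 + 119*R)
1/(s(7) + 33925) = 1/((3 - 1*7**2 + 119*7) + 33925) = 1/((3 - 1*49 + 833) + 33925) = 1/((3 - 49 + 833) + 33925) = 1/(787 + 33925) = 1/34712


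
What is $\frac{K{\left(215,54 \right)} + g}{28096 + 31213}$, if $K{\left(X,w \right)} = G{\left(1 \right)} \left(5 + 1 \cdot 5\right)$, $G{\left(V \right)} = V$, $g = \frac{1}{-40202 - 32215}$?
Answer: $\frac{724169}{4294979853} \approx 0.00016861$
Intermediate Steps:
$g = - \frac{1}{72417}$ ($g = \frac{1}{-72417} = - \frac{1}{72417} \approx -1.3809 \cdot 10^{-5}$)
$K{\left(X,w \right)} = 10$ ($K{\left(X,w \right)} = 1 \left(5 + 1 \cdot 5\right) = 1 \left(5 + 5\right) = 1 \cdot 10 = 10$)
$\frac{K{\left(215,54 \right)} + g}{28096 + 31213} = \frac{10 - \frac{1}{72417}}{28096 + 31213} = \frac{724169}{72417 \cdot 59309} = \frac{724169}{72417} \cdot \frac{1}{59309} = \frac{724169}{4294979853}$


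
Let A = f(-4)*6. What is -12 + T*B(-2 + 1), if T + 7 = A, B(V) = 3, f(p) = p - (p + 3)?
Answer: -87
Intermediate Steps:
f(p) = -3 (f(p) = p - (3 + p) = p + (-3 - p) = -3)
A = -18 (A = -3*6 = -18)
T = -25 (T = -7 - 18 = -25)
-12 + T*B(-2 + 1) = -12 - 25*3 = -12 - 75 = -87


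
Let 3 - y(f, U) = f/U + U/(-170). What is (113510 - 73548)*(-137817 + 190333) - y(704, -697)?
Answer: 14627551412867/6970 ≈ 2.0986e+9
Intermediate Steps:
y(f, U) = 3 + U/170 - f/U (y(f, U) = 3 - (f/U + U/(-170)) = 3 - (f/U + U*(-1/170)) = 3 - (f/U - U/170) = 3 - (-U/170 + f/U) = 3 + (U/170 - f/U) = 3 + U/170 - f/U)
(113510 - 73548)*(-137817 + 190333) - y(704, -697) = (113510 - 73548)*(-137817 + 190333) - (3 + (1/170)*(-697) - 1*704/(-697)) = 39962*52516 - (3 - 41/10 - 1*704*(-1/697)) = 2098644392 - (3 - 41/10 + 704/697) = 2098644392 - 1*(-627/6970) = 2098644392 + 627/6970 = 14627551412867/6970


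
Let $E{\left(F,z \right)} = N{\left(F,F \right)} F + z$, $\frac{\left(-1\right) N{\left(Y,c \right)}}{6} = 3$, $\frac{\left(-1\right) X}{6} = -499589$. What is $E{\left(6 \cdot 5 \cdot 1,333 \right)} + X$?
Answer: $2997327$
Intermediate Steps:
$X = 2997534$ ($X = \left(-6\right) \left(-499589\right) = 2997534$)
$N{\left(Y,c \right)} = -18$ ($N{\left(Y,c \right)} = \left(-6\right) 3 = -18$)
$E{\left(F,z \right)} = z - 18 F$ ($E{\left(F,z \right)} = - 18 F + z = z - 18 F$)
$E{\left(6 \cdot 5 \cdot 1,333 \right)} + X = \left(333 - 18 \cdot 6 \cdot 5 \cdot 1\right) + 2997534 = \left(333 - 18 \cdot 30 \cdot 1\right) + 2997534 = \left(333 - 540\right) + 2997534 = -207 + 2997534 = 2997327$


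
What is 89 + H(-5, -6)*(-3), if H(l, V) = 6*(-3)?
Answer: 143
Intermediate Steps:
H(l, V) = -18
89 + H(-5, -6)*(-3) = 89 - 18*(-3) = 89 + 54 = 143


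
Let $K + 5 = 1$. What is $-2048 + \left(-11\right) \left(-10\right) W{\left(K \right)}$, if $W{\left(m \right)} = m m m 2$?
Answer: $-16128$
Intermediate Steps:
$K = -4$ ($K = -5 + 1 = -4$)
$W{\left(m \right)} = 2 m^{3}$ ($W{\left(m \right)} = m m^{2} \cdot 2 = m^{3} \cdot 2 = 2 m^{3}$)
$-2048 + \left(-11\right) \left(-10\right) W{\left(K \right)} = -2048 + \left(-11\right) \left(-10\right) 2 \left(-4\right)^{3} = -2048 + 110 \cdot 2 \left(-64\right) = -2048 + 110 \left(-128\right) = -2048 - 14080 = -16128$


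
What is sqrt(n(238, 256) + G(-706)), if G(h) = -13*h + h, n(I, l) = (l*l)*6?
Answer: 6*sqrt(11158) ≈ 633.79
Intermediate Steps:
n(I, l) = 6*l**2 (n(I, l) = l**2*6 = 6*l**2)
G(h) = -12*h
sqrt(n(238, 256) + G(-706)) = sqrt(6*256**2 - 12*(-706)) = sqrt(6*65536 + 8472) = sqrt(393216 + 8472) = sqrt(401688) = 6*sqrt(11158)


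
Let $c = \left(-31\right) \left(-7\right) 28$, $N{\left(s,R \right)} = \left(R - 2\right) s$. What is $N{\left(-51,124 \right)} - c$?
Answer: $-12298$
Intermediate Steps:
$N{\left(s,R \right)} = s \left(-2 + R\right)$ ($N{\left(s,R \right)} = \left(-2 + R\right) s = s \left(-2 + R\right)$)
$c = 6076$ ($c = 217 \cdot 28 = 6076$)
$N{\left(-51,124 \right)} - c = - 51 \left(-2 + 124\right) - 6076 = \left(-51\right) 122 - 6076 = -6222 - 6076 = -12298$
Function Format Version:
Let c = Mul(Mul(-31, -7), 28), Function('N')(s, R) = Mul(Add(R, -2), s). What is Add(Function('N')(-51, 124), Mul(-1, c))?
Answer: -12298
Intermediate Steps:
Function('N')(s, R) = Mul(s, Add(-2, R)) (Function('N')(s, R) = Mul(Add(-2, R), s) = Mul(s, Add(-2, R)))
c = 6076 (c = Mul(217, 28) = 6076)
Add(Function('N')(-51, 124), Mul(-1, c)) = Add(Mul(-51, Add(-2, 124)), Mul(-1, 6076)) = Add(Mul(-51, 122), -6076) = Add(-6222, -6076) = -12298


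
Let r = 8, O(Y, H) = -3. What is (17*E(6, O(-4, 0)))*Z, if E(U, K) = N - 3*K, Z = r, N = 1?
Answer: 1360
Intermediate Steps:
Z = 8
E(U, K) = 1 - 3*K
(17*E(6, O(-4, 0)))*Z = (17*(1 - 3*(-3)))*8 = (17*(1 + 9))*8 = (17*10)*8 = 170*8 = 1360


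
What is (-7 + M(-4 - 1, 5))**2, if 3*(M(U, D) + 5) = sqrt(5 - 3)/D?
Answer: (180 - sqrt(2))**2/225 ≈ 141.75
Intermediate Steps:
M(U, D) = -5 + sqrt(2)/(3*D) (M(U, D) = -5 + (sqrt(5 - 3)/D)/3 = -5 + (sqrt(2)/D)/3 = -5 + sqrt(2)/(3*D))
(-7 + M(-4 - 1, 5))**2 = (-7 + (-5 + (1/3)*sqrt(2)/5))**2 = (-7 + (-5 + (1/3)*sqrt(2)*(1/5)))**2 = (-7 + (-5 + sqrt(2)/15))**2 = (-12 + sqrt(2)/15)**2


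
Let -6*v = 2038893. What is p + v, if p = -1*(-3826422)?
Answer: 6973213/2 ≈ 3.4866e+6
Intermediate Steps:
v = -679631/2 (v = -1/6*2038893 = -679631/2 ≈ -3.3982e+5)
p = 3826422
p + v = 3826422 - 679631/2 = 6973213/2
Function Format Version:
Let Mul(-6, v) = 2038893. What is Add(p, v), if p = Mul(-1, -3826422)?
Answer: Rational(6973213, 2) ≈ 3.4866e+6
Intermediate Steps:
v = Rational(-679631, 2) (v = Mul(Rational(-1, 6), 2038893) = Rational(-679631, 2) ≈ -3.3982e+5)
p = 3826422
Add(p, v) = Add(3826422, Rational(-679631, 2)) = Rational(6973213, 2)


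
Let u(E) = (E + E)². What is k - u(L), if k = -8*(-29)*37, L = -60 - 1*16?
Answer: -14520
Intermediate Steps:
L = -76 (L = -60 - 16 = -76)
u(E) = 4*E² (u(E) = (2*E)² = 4*E²)
k = 8584 (k = 232*37 = 8584)
k - u(L) = 8584 - 4*(-76)² = 8584 - 4*5776 = 8584 - 1*23104 = 8584 - 23104 = -14520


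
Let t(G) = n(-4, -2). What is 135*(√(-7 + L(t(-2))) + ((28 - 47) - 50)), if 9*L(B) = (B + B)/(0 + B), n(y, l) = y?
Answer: -9315 + 45*I*√61 ≈ -9315.0 + 351.46*I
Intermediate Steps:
t(G) = -4
L(B) = 2/9 (L(B) = ((B + B)/(0 + B))/9 = ((2*B)/B)/9 = (⅑)*2 = 2/9)
135*(√(-7 + L(t(-2))) + ((28 - 47) - 50)) = 135*(√(-7 + 2/9) + ((28 - 47) - 50)) = 135*(√(-61/9) + (-19 - 50)) = 135*(I*√61/3 - 69) = 135*(-69 + I*√61/3) = -9315 + 45*I*√61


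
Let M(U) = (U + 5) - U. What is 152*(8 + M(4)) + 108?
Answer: 2084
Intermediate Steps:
M(U) = 5 (M(U) = (5 + U) - U = 5)
152*(8 + M(4)) + 108 = 152*(8 + 5) + 108 = 152*13 + 108 = 1976 + 108 = 2084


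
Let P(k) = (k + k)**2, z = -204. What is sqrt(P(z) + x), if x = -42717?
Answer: sqrt(123747) ≈ 351.78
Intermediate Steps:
P(k) = 4*k**2 (P(k) = (2*k)**2 = 4*k**2)
sqrt(P(z) + x) = sqrt(4*(-204)**2 - 42717) = sqrt(4*41616 - 42717) = sqrt(166464 - 42717) = sqrt(123747)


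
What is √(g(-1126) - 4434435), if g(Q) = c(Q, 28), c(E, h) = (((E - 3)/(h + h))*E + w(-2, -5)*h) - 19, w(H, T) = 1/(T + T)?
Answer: 9*I*√266883995/70 ≈ 2100.4*I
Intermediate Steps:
w(H, T) = 1/(2*T)
c(E, h) = -19 - h/10 + E*(-3 + E)/(2*h) (c(E, h) = (((E - 3)/(h + h))*E + ((½)/(-5))*h) - 19 = (((-3 + E)/((2*h)))*E + ((½)*(-⅕))*h) - 19 = (((-3 + E)*(1/(2*h)))*E - h/10) - 19 = (((-3 + E)/(2*h))*E - h/10) - 19 = (E*(-3 + E)/(2*h) - h/10) - 19 = (-h/10 + E*(-3 + E)/(2*h)) - 19 = -19 - h/10 + E*(-3 + E)/(2*h))
g(Q) = -109/5 - 3*Q/56 + Q²/56 (g(Q) = (⅒)*(-15*Q + 5*Q² - 1*28*(190 + 28))/28 = (⅒)*(1/28)*(-15*Q + 5*Q² - 1*28*218) = (⅒)*(1/28)*(-15*Q + 5*Q² - 6104) = (⅒)*(1/28)*(-6104 - 15*Q + 5*Q²) = -109/5 - 3*Q/56 + Q²/56)
√(g(-1126) - 4434435) = √((-109/5 - 3/56*(-1126) + (1/56)*(-1126)²) - 4434435) = √((-109/5 + 1689/28 + (1/56)*1267876) - 4434435) = √((-109/5 + 1689/28 + 316969/14) - 4434435) = √(3175083/140 - 4434435) = √(-617645817/140) = 9*I*√266883995/70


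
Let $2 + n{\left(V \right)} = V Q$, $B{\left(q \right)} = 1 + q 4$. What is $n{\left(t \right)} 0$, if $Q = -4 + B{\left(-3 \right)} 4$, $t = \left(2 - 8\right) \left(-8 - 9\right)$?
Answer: $0$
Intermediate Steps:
$B{\left(q \right)} = 1 + 4 q$
$t = 102$ ($t = \left(-6\right) \left(-17\right) = 102$)
$Q = -48$ ($Q = -4 + \left(1 + 4 \left(-3\right)\right) 4 = -4 + \left(1 - 12\right) 4 = -4 - 44 = -48$)
$n{\left(V \right)} = -2 - 48 V$ ($n{\left(V \right)} = -2 + V \left(-48\right) = -2 - 48 V$)
$n{\left(t \right)} 0 = \left(-2 - 4896\right) 0 = \left(-4898\right) 0 = 0$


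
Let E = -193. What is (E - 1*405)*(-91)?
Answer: 54418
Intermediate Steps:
(E - 1*405)*(-91) = (-193 - 1*405)*(-91) = (-193 - 405)*(-91) = -598*(-91) = 54418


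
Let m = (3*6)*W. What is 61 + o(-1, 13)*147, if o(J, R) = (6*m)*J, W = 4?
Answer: -63443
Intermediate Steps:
m = 72 (m = (3*6)*4 = 18*4 = 72)
o(J, R) = 432*J (o(J, R) = (6*72)*J = 432*J)
61 + o(-1, 13)*147 = 61 + (432*(-1))*147 = 61 - 432*147 = 61 - 63504 = -63443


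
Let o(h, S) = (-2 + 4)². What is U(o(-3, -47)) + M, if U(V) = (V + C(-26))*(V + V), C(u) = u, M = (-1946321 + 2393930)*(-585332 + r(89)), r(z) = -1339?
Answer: -262599219815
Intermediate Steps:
o(h, S) = 4 (o(h, S) = 2² = 4)
M = -262599219639 (M = (-1946321 + 2393930)*(-585332 - 1339) = 447609*(-586671) = -262599219639)
U(V) = 2*V*(-26 + V) (U(V) = (V - 26)*(V + V) = (-26 + V)*(2*V) = 2*V*(-26 + V))
U(o(-3, -47)) + M = 2*4*(-26 + 4) - 262599219639 = 2*4*(-22) - 262599219639 = -176 - 262599219639 = -262599219815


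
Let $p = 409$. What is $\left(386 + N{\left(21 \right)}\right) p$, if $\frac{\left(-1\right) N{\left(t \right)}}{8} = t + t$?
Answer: $20450$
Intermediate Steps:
$N{\left(t \right)} = - 16 t$ ($N{\left(t \right)} = - 8 \left(t + t\right) = - 8 \cdot 2 t = - 16 t$)
$\left(386 + N{\left(21 \right)}\right) p = \left(386 - 336\right) 409 = 50 \cdot 409 = 20450$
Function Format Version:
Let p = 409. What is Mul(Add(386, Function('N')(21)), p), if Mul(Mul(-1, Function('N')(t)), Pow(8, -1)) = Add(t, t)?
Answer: 20450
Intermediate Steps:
Function('N')(t) = Mul(-16, t) (Function('N')(t) = Mul(-8, Add(t, t)) = Mul(-8, Mul(2, t)) = Mul(-16, t))
Mul(Add(386, Function('N')(21)), p) = Mul(Add(386, Mul(-16, 21)), 409) = Mul(Add(386, -336), 409) = Mul(50, 409) = 20450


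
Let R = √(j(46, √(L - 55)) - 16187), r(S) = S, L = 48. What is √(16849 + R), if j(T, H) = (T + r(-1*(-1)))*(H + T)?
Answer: √(16849 + √(-14025 + 47*I*√7)) ≈ 129.81 + 0.4562*I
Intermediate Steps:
j(T, H) = (1 + T)*(H + T) (j(T, H) = (T - 1*(-1))*(H + T) = (T + 1)*(H + T) = (1 + T)*(H + T))
R = √(-14025 + 47*I*√7) (R = √((√(48 - 55) + 46 + 46² + √(48 - 55)*46) - 16187) = √((√(-7) + 46 + 2116 + √(-7)*46) - 16187) = √((I*√7 + 46 + 2116 + (I*√7)*46) - 16187) = √((I*√7 + 46 + 2116 + 46*I*√7) - 16187) = √((2162 + 47*I*√7) - 16187) = √(-14025 + 47*I*√7) ≈ 0.525 + 118.43*I)
√(16849 + R) = √(16849 + √(-14025 + 47*I*√7))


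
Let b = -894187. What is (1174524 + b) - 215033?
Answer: 65304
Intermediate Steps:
(1174524 + b) - 215033 = (1174524 - 894187) - 215033 = 280337 - 215033 = 65304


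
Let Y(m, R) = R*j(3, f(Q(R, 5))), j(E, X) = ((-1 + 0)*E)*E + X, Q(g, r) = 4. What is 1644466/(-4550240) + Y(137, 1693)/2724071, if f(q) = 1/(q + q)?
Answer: -2274005601713/6197588413520 ≈ -0.36692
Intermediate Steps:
f(q) = 1/(2*q)
j(E, X) = X - E**2 (j(E, X) = (-E)*E + X = -E**2 + X = X - E**2)
Y(m, R) = -71*R/8 (Y(m, R) = R*((1/2)/4 - 1*3**2) = R*((1/2)*(1/4) - 1*9) = R*(1/8 - 9) = R*(-71/8) = -71*R/8)
1644466/(-4550240) + Y(137, 1693)/2724071 = 1644466/(-4550240) - 71/8*1693/2724071 = 1644466*(-1/4550240) - 120203/8*1/2724071 = -822233/2275120 - 120203/21792568 = -2274005601713/6197588413520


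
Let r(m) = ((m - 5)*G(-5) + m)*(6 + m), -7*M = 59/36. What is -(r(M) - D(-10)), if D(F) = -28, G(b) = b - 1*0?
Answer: -1409365/7938 ≈ -177.55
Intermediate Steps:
G(b) = b (G(b) = b + 0 = b)
M = -59/252 (M = -59/(7*36) = -⅐*59/36 = -59/252 ≈ -0.23413)
r(m) = (6 + m)*(25 - 4*m) (r(m) = ((m - 5)*(-5) + m)*(6 + m) = ((-5 + m)*(-5) + m)*(6 + m) = ((25 - 5*m) + m)*(6 + m) = (25 - 4*m)*(6 + m) = (6 + m)*(25 - 4*m))
-(r(M) - D(-10)) = -((150 - 59/252 - 4*(-59/252)²) - 1*(-28)) = -((150 - 59/252 - 4*3481/63504) + 28) = -((150 - 59/252 - 3481/15876) + 28) = -(1187101/7938 + 28) = -1*1409365/7938 = -1409365/7938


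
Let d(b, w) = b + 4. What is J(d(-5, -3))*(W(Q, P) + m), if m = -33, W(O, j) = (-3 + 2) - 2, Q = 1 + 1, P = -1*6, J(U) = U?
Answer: 36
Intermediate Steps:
d(b, w) = 4 + b
P = -6
Q = 2
W(O, j) = -3 (W(O, j) = -1 - 2 = -3)
J(d(-5, -3))*(W(Q, P) + m) = (4 - 5)*(-3 - 33) = -1*(-36) = 36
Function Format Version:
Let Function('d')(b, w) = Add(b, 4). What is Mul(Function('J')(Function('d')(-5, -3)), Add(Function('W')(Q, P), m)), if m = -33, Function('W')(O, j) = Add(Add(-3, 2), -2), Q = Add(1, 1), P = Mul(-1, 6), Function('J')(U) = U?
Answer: 36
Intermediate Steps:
Function('d')(b, w) = Add(4, b)
P = -6
Q = 2
Function('W')(O, j) = -3 (Function('W')(O, j) = Add(-1, -2) = -3)
Mul(Function('J')(Function('d')(-5, -3)), Add(Function('W')(Q, P), m)) = Mul(Add(4, -5), Add(-3, -33)) = Mul(-1, -36) = 36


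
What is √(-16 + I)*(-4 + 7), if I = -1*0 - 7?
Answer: 3*I*√23 ≈ 14.387*I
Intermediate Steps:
I = -7 (I = 0 - 7 = -7)
√(-16 + I)*(-4 + 7) = √(-16 - 7)*(-4 + 7) = √(-23)*3 = (I*√23)*3 = 3*I*√23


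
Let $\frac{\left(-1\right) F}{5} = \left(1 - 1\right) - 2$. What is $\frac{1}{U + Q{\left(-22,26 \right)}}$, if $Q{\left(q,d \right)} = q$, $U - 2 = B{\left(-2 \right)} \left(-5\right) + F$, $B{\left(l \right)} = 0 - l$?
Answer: $- \frac{1}{20} \approx -0.05$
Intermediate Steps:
$B{\left(l \right)} = - l$
$F = 10$ ($F = - 5 \left(\left(1 - 1\right) - 2\right) = - 5 \left(0 - 2\right) = \left(-5\right) \left(-2\right) = 10$)
$U = 2$ ($U = 2 + \left(\left(-1\right) \left(-2\right) \left(-5\right) + 10\right) = 2 + \left(2 \left(-5\right) + 10\right) = 2 + \left(-10 + 10\right) = 2 + 0 = 2$)
$\frac{1}{U + Q{\left(-22,26 \right)}} = \frac{1}{2 - 22} = \frac{1}{-20} = - \frac{1}{20}$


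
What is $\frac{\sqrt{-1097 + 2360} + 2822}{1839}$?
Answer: $\frac{2822}{1839} + \frac{\sqrt{1263}}{1839} \approx 1.5539$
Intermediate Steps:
$\frac{\sqrt{-1097 + 2360} + 2822}{1839} = \left(\sqrt{1263} + 2822\right) \frac{1}{1839} = \left(2822 + \sqrt{1263}\right) \frac{1}{1839} = \frac{2822}{1839} + \frac{\sqrt{1263}}{1839}$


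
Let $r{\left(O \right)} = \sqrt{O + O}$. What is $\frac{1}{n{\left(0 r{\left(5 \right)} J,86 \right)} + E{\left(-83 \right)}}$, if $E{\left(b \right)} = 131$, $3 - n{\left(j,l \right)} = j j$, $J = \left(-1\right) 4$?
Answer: $\frac{1}{134} \approx 0.0074627$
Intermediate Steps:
$r{\left(O \right)} = \sqrt{2} \sqrt{O}$ ($r{\left(O \right)} = \sqrt{2 O} = \sqrt{2} \sqrt{O}$)
$J = -4$
$n{\left(j,l \right)} = 3 - j^{2}$ ($n{\left(j,l \right)} = 3 - j j = 3 - j^{2}$)
$\frac{1}{n{\left(0 r{\left(5 \right)} J,86 \right)} + E{\left(-83 \right)}} = \frac{1}{\left(3 - \left(0 \sqrt{2} \sqrt{5} \left(-4\right)\right)^{2}\right) + 131} = \frac{1}{\left(3 - \left(0 \sqrt{10} \left(-4\right)\right)^{2}\right) + 131} = \frac{1}{\left(3 - \left(0 \left(-4\right)\right)^{2}\right) + 131} = \frac{1}{\left(3 - 0^{2}\right) + 131} = \frac{1}{\left(3 - 0\right) + 131} = \frac{1}{\left(3 + 0\right) + 131} = \frac{1}{3 + 131} = \frac{1}{134}$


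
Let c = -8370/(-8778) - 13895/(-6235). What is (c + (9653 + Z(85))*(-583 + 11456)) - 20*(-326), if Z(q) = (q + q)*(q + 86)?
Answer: 768132060834581/1824361 ≈ 4.2104e+8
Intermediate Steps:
Z(q) = 2*q*(86 + q) (Z(q) = (2*q)*(86 + q) = 2*q*(86 + q))
c = 5805242/1824361 (c = -8370*(-1/8778) - 13895*(-1/6235) = 1395/1463 + 2779/1247 = 5805242/1824361 ≈ 3.1821)
(c + (9653 + Z(85))*(-583 + 11456)) - 20*(-326) = (5805242/1824361 + (9653 + 2*85*(86 + 85))*(-583 + 11456)) - 20*(-326) = (5805242/1824361 + (9653 + 2*85*171)*10873) + 6520 = (5805242/1824361 + (9653 + 29070)*10873) + 6520 = (5805242/1824361 + 38723*10873) + 6520 = (5805242/1824361 + 421035179) + 6520 = 768120166000861/1824361 + 6520 = 768132060834581/1824361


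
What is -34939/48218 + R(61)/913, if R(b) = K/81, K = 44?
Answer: -234702025/324169614 ≈ -0.72401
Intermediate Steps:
R(b) = 44/81
-34939/48218 + R(61)/913 = -34939/48218 + (44/81)/913 = -34939*1/48218 + (44/81)*(1/913) = -34939/48218 + 4/6723 = -234702025/324169614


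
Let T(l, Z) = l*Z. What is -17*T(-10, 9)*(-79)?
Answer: -120870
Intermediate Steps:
T(l, Z) = Z*l
-17*T(-10, 9)*(-79) = -153*(-10)*(-79) = -17*(-90)*(-79) = 1530*(-79) = -120870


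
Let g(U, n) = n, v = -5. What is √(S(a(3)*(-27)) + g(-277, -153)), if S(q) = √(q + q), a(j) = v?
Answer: √(-153 + 3*√30) ≈ 11.686*I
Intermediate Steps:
a(j) = -5
S(q) = √2*√q (S(q) = √(2*q) = √2*√q)
√(S(a(3)*(-27)) + g(-277, -153)) = √(√2*√(-5*(-27)) - 153) = √(√2*√135 - 153) = √(√2*(3*√15) - 153) = √(3*√30 - 153) = √(-153 + 3*√30)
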